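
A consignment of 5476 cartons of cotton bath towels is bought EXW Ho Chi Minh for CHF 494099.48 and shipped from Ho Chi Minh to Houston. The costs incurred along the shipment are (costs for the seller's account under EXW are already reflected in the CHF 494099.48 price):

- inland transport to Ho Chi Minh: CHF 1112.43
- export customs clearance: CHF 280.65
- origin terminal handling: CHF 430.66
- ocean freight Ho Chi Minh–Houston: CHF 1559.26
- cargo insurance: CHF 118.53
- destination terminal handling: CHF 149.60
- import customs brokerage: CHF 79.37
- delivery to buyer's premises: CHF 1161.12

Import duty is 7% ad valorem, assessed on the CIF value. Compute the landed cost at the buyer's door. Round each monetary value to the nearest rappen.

Total landed cost: CHF 533823.17

EXW: the seller makes goods available at their premises; the buyer bears all onward costs.
CIF value = EXW price + inland to port + export clearance + origin terminal + freight + insurance = 494099.48 + 1112.43 + 280.65 + 430.66 + 1559.26 + 118.53 = 497601.01
Import duty = 497601.01 × 7% = 34832.07
Buyer bears: inland to port 1112.43 + export clearance 280.65 + origin terminal 430.66 + freight 1559.26 + insurance 118.53 + destination terminal 149.60 + brokerage 79.37 + delivery 1161.12 + duty 34832.07 = 39723.69
Landed cost = invoice 494099.48 + 39723.69 = 533823.17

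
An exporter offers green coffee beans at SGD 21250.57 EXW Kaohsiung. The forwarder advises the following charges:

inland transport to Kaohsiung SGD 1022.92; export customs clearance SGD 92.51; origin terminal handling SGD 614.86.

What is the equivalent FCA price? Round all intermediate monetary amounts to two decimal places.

Not relevant to the conversion: origin terminal — on the buyer under both terms; not part of either seller's price.
From EXW to FCA, the seller additionally bears: inland to port, export clearance.
FCA price = 21250.57 + 1022.92 + 92.51 = 22366.00

FCA price: SGD 22366.00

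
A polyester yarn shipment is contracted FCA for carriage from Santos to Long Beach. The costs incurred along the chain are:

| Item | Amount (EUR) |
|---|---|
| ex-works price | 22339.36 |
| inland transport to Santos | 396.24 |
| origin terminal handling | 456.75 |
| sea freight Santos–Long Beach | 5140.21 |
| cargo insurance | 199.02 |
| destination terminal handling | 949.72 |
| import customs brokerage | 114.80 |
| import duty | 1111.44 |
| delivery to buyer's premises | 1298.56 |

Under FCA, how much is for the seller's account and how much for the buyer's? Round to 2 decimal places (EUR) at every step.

FCA: the seller delivers export-cleared goods to the carrier; the buyer bears costs from that point.
Seller's account: goods 22339.36 + inland to port 396.24 = 22735.60
Buyer's account: origin terminal 456.75 + freight 5140.21 + insurance 199.02 + destination terminal 949.72 + brokerage 114.80 + duty 1111.44 + delivery 1298.56 = 9270.50

Seller: EUR 22735.60; buyer: EUR 9270.50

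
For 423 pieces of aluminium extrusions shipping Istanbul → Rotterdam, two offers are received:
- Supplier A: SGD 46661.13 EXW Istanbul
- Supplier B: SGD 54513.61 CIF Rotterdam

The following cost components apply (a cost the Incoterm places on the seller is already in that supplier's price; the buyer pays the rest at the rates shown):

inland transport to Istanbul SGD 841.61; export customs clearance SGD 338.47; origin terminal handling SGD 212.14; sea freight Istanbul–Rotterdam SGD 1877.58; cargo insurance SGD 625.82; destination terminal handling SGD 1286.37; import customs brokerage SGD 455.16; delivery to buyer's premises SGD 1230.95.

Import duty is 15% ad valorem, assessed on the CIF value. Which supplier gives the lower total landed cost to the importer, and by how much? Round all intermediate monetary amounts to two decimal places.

Supplier A is cheaper by SGD 4550.39

Supplier A (EXW):
CIF value = EXW price + inland to port + export clearance + origin terminal + freight + insurance = 46661.13 + 841.61 + 338.47 + 212.14 + 1877.58 + 625.82 = 50556.75
Import duty = 50556.75 × 15% = 7583.51
Buyer bears (A): 841.61 + 338.47 + 212.14 + 1877.58 + 625.82 + 1286.37 + 455.16 + 1230.95 = 6868.10
Landed cost (A) = invoice 46661.13 + 6868.10 + duty 7583.51 = 61112.74
Supplier B (CIF):
The CIF price already equals the CIF value: 54513.61
Import duty = 54513.61 × 15% = 8177.04
Buyer bears (B): 1286.37 + 455.16 + 1230.95 = 2972.48
Landed cost (B) = invoice 54513.61 + 2972.48 + duty 8177.04 = 65663.13
Difference = |61112.74 − 65663.13| = 4550.39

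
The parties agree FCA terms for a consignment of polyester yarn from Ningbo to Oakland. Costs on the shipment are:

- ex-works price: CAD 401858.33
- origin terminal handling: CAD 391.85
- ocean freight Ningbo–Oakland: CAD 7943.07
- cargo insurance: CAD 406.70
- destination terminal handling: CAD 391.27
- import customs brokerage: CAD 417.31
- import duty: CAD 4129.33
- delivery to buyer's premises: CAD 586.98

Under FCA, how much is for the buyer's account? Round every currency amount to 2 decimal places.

Buyer's account: CAD 14266.51

FCA: the seller delivers export-cleared goods to the carrier; the buyer bears costs from that point.
Seller's account: goods 401858.33 = 401858.33
Buyer's account: origin terminal 391.85 + freight 7943.07 + insurance 406.70 + destination terminal 391.27 + brokerage 417.31 + duty 4129.33 + delivery 586.98 = 14266.51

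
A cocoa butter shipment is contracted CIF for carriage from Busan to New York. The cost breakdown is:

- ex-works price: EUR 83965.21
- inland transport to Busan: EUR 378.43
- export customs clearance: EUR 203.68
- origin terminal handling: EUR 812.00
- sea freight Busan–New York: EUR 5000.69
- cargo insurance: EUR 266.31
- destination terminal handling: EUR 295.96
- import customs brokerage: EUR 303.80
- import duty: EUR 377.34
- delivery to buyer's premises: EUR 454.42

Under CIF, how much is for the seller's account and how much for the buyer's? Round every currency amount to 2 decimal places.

Seller: EUR 90626.32; buyer: EUR 1431.52

CIF: the seller pays costs through ocean freight and marine insurance to the destination port.
Seller's account: goods 83965.21 + inland to port 378.43 + export clearance 203.68 + origin terminal 812.00 + freight 5000.69 + insurance 266.31 = 90626.32
Buyer's account: destination terminal 295.96 + brokerage 303.80 + duty 377.34 + delivery 454.42 = 1431.52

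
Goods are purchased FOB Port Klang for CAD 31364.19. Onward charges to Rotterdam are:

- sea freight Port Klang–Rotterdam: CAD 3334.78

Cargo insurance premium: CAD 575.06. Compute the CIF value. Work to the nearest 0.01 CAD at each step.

CIF = FOB price + freight + insurance
CIF = 31364.19 + 3334.78 + 575.06 = 35274.03

CIF value: CAD 35274.03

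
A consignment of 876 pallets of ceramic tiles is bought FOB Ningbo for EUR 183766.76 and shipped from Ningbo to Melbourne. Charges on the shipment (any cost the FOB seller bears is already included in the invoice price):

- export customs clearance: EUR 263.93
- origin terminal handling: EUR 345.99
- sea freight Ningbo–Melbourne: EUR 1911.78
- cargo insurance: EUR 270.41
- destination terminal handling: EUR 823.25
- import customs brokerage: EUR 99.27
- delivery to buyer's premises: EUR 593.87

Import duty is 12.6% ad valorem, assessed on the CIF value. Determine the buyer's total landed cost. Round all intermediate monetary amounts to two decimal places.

FOB: the seller bears costs until goods are on board at the origin port; the buyer bears freight, insurance and all costs thereafter.
Already in the invoice (seller's account under FOB): export clearance, origin terminal — exclude.
CIF value = FOB price + freight + insurance = 183766.76 + 1911.78 + 270.41 = 185948.95
Import duty = 185948.95 × 12.6% = 23429.57
Buyer bears: freight 1911.78 + insurance 270.41 + destination terminal 823.25 + brokerage 99.27 + delivery 593.87 + duty 23429.57 = 27128.15
Landed cost = invoice 183766.76 + 27128.15 = 210894.91

Total landed cost: EUR 210894.91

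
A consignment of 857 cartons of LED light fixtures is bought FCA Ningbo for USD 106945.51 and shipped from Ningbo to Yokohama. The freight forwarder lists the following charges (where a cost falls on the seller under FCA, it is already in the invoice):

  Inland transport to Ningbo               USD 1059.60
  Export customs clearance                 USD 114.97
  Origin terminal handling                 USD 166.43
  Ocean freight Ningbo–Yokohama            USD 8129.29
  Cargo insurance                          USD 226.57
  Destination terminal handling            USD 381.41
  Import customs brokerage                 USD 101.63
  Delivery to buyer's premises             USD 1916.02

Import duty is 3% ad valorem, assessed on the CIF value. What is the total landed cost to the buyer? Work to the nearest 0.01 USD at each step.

Total landed cost: USD 121330.89

FCA: the seller delivers export-cleared goods to the carrier; the buyer bears costs from that point.
Already in the invoice (seller's account under FCA): inland to port, export clearance — exclude.
CIF value = FCA price + origin terminal + freight + insurance = 106945.51 + 166.43 + 8129.29 + 226.57 = 115467.80
Import duty = 115467.80 × 3% = 3464.03
Buyer bears: origin terminal 166.43 + freight 8129.29 + insurance 226.57 + destination terminal 381.41 + brokerage 101.63 + delivery 1916.02 + duty 3464.03 = 14385.38
Landed cost = invoice 106945.51 + 14385.38 = 121330.89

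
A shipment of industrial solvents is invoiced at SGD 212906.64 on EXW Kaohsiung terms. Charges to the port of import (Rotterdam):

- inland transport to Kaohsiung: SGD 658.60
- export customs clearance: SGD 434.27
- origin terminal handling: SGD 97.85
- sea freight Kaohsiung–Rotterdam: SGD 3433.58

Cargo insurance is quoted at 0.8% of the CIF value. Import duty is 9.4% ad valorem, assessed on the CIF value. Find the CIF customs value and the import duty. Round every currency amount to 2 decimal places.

CIF value: SGD 219285.22; import duty: SGD 20612.81

Let C be the CIF value. C = EXW price + pre-shipment costs + freight + 0.8% × C
C − 0.8% × C = 212906.64 + 658.60 + 434.27 + 97.85 + 3433.58
0.992 × C = 217530.94
C = 217530.94 / 0.992 = 219285.22
Insurance premium = 0.8% × 219285.22 = 1754.28
Import duty = 219285.22 × 9.4% = 20612.81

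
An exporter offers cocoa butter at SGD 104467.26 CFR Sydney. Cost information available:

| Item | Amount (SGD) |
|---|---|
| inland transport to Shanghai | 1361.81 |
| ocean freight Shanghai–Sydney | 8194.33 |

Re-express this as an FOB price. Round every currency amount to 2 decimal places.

Not relevant to the conversion: inland to port — on the seller under both CFR and FOB; already in the CFR price and stays in the FOB price.
From CFR to FOB, the seller no longer bears: freight.
FOB price = 104467.26 − 8194.33 = 96272.93

FOB price: SGD 96272.93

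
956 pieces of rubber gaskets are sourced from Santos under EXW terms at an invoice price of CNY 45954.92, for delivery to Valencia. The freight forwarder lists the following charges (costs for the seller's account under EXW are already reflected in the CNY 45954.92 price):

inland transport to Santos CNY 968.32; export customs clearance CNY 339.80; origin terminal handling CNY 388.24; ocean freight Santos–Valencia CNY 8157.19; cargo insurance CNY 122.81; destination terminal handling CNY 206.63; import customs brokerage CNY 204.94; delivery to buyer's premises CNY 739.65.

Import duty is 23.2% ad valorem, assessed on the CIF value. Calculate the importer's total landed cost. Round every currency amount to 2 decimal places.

EXW: the seller makes goods available at their premises; the buyer bears all onward costs.
CIF value = EXW price + inland to port + export clearance + origin terminal + freight + insurance = 45954.92 + 968.32 + 339.80 + 388.24 + 8157.19 + 122.81 = 55931.28
Import duty = 55931.28 × 23.2% = 12976.06
Buyer bears: inland to port 968.32 + export clearance 339.80 + origin terminal 388.24 + freight 8157.19 + insurance 122.81 + destination terminal 206.63 + brokerage 204.94 + delivery 739.65 + duty 12976.06 = 24103.64
Landed cost = invoice 45954.92 + 24103.64 = 70058.56

Total landed cost: CNY 70058.56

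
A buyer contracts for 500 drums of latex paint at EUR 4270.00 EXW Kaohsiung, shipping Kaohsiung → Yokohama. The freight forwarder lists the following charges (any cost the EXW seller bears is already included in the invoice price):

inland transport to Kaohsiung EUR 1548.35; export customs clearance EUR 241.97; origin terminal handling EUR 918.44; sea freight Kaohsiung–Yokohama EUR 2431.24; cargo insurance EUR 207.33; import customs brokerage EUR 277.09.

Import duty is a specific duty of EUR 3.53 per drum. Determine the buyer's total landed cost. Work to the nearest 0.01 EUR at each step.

Total landed cost: EUR 11659.42

EXW: the seller makes goods available at their premises; the buyer bears all onward costs.
CIF value = EXW price + inland to port + export clearance + origin terminal + freight + insurance = 4270.00 + 1548.35 + 241.97 + 918.44 + 2431.24 + 207.33 = 9617.33
Import duty = 500 × 3.53 = 1765.00
Buyer bears: inland to port 1548.35 + export clearance 241.97 + origin terminal 918.44 + freight 2431.24 + insurance 207.33 + brokerage 277.09 + duty 1765.00 = 7389.42
Landed cost = invoice 4270.00 + 7389.42 = 11659.42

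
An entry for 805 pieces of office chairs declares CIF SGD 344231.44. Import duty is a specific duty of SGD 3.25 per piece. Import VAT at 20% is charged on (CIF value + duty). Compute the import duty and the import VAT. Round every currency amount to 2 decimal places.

Import duty: SGD 2616.25; import VAT: SGD 69369.54

Import duty = 805 × 3.25 = 2616.25
VAT base = CIF + duty = 344231.44 + 2616.25 = 346847.69
Import VAT = 346847.69 × 20% = 69369.54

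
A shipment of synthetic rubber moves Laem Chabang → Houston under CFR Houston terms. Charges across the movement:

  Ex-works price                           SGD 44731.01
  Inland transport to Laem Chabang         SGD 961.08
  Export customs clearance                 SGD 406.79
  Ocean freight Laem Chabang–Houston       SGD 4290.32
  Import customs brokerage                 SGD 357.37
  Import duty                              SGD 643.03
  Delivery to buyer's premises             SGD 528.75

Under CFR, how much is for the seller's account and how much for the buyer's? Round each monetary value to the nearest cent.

CFR: the seller pays costs through ocean freight to the destination port, but not insurance.
Seller's account: goods 44731.01 + inland to port 961.08 + export clearance 406.79 + freight 4290.32 = 50389.20
Buyer's account: brokerage 357.37 + duty 643.03 + delivery 528.75 = 1529.15

Seller: SGD 50389.20; buyer: SGD 1529.15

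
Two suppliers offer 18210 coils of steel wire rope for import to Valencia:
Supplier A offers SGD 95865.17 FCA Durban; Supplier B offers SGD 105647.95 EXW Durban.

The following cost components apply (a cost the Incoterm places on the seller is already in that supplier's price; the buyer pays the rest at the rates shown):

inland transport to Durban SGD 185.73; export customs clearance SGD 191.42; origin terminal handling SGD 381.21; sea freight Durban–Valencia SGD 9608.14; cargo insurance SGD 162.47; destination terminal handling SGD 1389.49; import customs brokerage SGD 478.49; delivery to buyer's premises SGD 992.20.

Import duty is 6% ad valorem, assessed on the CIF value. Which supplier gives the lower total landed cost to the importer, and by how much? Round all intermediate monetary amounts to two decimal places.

Supplier A (FCA):
CIF value = FCA price + origin terminal + freight + insurance = 95865.17 + 381.21 + 9608.14 + 162.47 = 106016.99
Import duty = 106016.99 × 6% = 6361.02
Buyer bears (A): 381.21 + 9608.14 + 162.47 + 1389.49 + 478.49 + 992.20 = 13012.00
Landed cost (A) = invoice 95865.17 + 13012.00 + duty 6361.02 = 115238.19
Supplier B (EXW):
CIF value = EXW price + inland to port + export clearance + origin terminal + freight + insurance = 105647.95 + 185.73 + 191.42 + 381.21 + 9608.14 + 162.47 = 116176.92
Import duty = 116176.92 × 6% = 6970.62
Buyer bears (B): 185.73 + 191.42 + 381.21 + 9608.14 + 162.47 + 1389.49 + 478.49 + 992.20 = 13389.15
Landed cost (B) = invoice 105647.95 + 13389.15 + duty 6970.62 = 126007.72
Difference = |115238.19 − 126007.72| = 10769.53

Supplier A is cheaper by SGD 10769.53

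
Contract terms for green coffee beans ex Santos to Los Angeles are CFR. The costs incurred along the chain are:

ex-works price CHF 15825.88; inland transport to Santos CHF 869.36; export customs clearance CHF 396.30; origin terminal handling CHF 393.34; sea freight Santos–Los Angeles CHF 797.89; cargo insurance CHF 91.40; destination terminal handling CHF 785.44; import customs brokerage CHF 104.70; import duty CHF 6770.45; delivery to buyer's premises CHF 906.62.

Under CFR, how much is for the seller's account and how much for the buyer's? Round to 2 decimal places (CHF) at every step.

Seller: CHF 18282.77; buyer: CHF 8658.61

CFR: the seller pays costs through ocean freight to the destination port, but not insurance.
Seller's account: goods 15825.88 + inland to port 869.36 + export clearance 396.30 + origin terminal 393.34 + freight 797.89 = 18282.77
Buyer's account: insurance 91.40 + destination terminal 785.44 + brokerage 104.70 + duty 6770.45 + delivery 906.62 = 8658.61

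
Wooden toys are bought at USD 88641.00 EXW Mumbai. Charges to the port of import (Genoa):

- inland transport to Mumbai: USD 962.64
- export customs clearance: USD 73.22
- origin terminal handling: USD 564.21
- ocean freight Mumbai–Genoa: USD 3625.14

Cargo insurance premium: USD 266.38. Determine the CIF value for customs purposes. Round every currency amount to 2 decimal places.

CIF = EXW price + pre-shipment costs + freight + insurance
CIF = 88641.00 + 962.64 + 73.22 + 564.21 + 3625.14 + 266.38 = 94132.59

CIF value: USD 94132.59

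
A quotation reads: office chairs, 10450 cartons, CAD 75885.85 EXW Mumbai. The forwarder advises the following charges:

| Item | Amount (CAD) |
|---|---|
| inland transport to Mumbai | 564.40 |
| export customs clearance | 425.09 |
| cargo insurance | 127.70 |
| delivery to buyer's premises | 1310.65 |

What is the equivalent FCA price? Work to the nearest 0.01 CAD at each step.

Not relevant to the conversion: insurance, delivery — on the buyer under both terms; not part of either seller's price.
From EXW to FCA, the seller additionally bears: inland to port, export clearance.
FCA price = 75885.85 + 564.40 + 425.09 = 76875.34

FCA price: CAD 76875.34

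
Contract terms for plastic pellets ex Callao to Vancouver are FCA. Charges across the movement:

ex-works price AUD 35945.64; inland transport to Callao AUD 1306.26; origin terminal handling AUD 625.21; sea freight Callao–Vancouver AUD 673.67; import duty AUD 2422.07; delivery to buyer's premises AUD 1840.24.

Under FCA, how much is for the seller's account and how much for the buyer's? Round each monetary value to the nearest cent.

FCA: the seller delivers export-cleared goods to the carrier; the buyer bears costs from that point.
Seller's account: goods 35945.64 + inland to port 1306.26 = 37251.90
Buyer's account: origin terminal 625.21 + freight 673.67 + duty 2422.07 + delivery 1840.24 = 5561.19

Seller: AUD 37251.90; buyer: AUD 5561.19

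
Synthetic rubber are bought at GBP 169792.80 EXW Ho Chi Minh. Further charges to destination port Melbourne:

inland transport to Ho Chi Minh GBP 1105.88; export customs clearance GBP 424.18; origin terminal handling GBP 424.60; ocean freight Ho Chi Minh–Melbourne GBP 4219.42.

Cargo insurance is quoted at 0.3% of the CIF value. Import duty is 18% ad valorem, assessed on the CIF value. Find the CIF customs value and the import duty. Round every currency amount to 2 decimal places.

Let C be the CIF value. C = EXW price + pre-shipment costs + freight + 0.3% × C
C − 0.3% × C = 169792.80 + 1105.88 + 424.18 + 424.60 + 4219.42
0.997 × C = 175966.88
C = 175966.88 / 0.997 = 176496.37
Insurance premium = 0.3% × 176496.37 = 529.49
Import duty = 176496.37 × 18% = 31769.35

CIF value: GBP 176496.37; import duty: GBP 31769.35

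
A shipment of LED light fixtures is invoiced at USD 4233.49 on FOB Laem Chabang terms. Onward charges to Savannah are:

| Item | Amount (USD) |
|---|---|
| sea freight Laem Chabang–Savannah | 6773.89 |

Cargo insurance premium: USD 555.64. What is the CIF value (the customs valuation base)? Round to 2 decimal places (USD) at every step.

CIF = FOB price + freight + insurance
CIF = 4233.49 + 6773.89 + 555.64 = 11563.02

CIF value: USD 11563.02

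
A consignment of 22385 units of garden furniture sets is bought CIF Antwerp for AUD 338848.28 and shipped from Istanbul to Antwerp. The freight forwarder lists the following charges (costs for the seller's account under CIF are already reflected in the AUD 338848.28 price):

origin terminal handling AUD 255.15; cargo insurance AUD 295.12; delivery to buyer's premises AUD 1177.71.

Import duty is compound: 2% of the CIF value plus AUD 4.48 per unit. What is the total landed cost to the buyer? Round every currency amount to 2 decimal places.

Total landed cost: AUD 447087.76

CIF: the seller pays costs through ocean freight and marine insurance to the destination port.
Already in the invoice (seller's account under CIF): origin terminal, insurance — exclude.
The CIF price already equals the CIF value: 338848.28
Ad valorem component: 338848.28 × 2% = 6776.97
Specific component: 22385 × 4.48 = 100284.80
Import duty = 6776.97 + 100284.80 = 107061.77
Buyer bears: delivery 1177.71 + duty 107061.77 = 108239.48
Landed cost = invoice 338848.28 + 108239.48 = 447087.76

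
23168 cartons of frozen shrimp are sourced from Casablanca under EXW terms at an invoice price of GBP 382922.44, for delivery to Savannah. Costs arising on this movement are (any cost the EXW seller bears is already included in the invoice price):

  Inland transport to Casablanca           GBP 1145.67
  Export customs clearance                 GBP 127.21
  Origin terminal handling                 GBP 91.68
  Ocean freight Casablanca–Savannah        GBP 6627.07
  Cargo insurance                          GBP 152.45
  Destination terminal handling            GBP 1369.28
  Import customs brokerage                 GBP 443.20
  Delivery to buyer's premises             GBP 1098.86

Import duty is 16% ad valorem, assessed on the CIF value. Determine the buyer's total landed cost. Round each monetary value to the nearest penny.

EXW: the seller makes goods available at their premises; the buyer bears all onward costs.
CIF value = EXW price + inland to port + export clearance + origin terminal + freight + insurance = 382922.44 + 1145.67 + 127.21 + 91.68 + 6627.07 + 152.45 = 391066.52
Import duty = 391066.52 × 16% = 62570.64
Buyer bears: inland to port 1145.67 + export clearance 127.21 + origin terminal 91.68 + freight 6627.07 + insurance 152.45 + destination terminal 1369.28 + brokerage 443.20 + delivery 1098.86 + duty 62570.64 = 73626.06
Landed cost = invoice 382922.44 + 73626.06 = 456548.50

Total landed cost: GBP 456548.50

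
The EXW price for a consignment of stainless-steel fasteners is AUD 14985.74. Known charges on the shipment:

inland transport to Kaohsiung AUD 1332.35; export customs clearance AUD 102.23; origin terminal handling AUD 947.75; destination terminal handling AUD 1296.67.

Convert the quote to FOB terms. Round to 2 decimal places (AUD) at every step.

FOB price: AUD 17368.07

Not relevant to the conversion: destination terminal — on the buyer under both terms; not part of either seller's price.
From EXW to FOB, the seller additionally bears: inland to port, export clearance, origin terminal.
FOB price = 14985.74 + 1332.35 + 102.23 + 947.75 = 17368.07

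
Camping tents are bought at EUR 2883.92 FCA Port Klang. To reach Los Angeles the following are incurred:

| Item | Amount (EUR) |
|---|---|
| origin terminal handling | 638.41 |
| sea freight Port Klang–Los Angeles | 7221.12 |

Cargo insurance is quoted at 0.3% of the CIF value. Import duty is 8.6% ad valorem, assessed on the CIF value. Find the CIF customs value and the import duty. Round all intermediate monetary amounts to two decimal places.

Let C be the CIF value. C = FCA price + pre-shipment costs + freight + 0.3% × C
C − 0.3% × C = 2883.92 + 638.41 + 7221.12
0.997 × C = 10743.45
C = 10743.45 / 0.997 = 10775.78
Insurance premium = 0.3% × 10775.78 = 32.33
Import duty = 10775.78 × 8.6% = 926.72

CIF value: EUR 10775.78; import duty: EUR 926.72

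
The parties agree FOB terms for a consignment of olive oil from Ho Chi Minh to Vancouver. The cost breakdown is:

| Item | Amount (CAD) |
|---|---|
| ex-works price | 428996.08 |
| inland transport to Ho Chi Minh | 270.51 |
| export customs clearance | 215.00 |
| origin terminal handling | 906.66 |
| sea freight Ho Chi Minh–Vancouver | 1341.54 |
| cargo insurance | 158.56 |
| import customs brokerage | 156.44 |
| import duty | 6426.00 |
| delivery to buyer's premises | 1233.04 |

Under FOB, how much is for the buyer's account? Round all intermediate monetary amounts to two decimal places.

Buyer's account: CAD 9315.58

FOB: the seller bears costs until goods are on board at the origin port; the buyer bears freight, insurance and all costs thereafter.
Seller's account: goods 428996.08 + inland to port 270.51 + export clearance 215.00 + origin terminal 906.66 = 430388.25
Buyer's account: freight 1341.54 + insurance 158.56 + brokerage 156.44 + duty 6426.00 + delivery 1233.04 = 9315.58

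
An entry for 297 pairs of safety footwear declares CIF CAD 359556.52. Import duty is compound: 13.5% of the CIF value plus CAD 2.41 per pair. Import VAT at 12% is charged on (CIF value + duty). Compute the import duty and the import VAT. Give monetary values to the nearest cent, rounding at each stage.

Import duty: CAD 49255.90; import VAT: CAD 49057.49

Ad valorem component: 359556.52 × 13.5% = 48540.13
Specific component: 297 × 2.41 = 715.77
Import duty = 48540.13 + 715.77 = 49255.90
VAT base = CIF + duty = 359556.52 + 49255.90 = 408812.42
Import VAT = 408812.42 × 12% = 49057.49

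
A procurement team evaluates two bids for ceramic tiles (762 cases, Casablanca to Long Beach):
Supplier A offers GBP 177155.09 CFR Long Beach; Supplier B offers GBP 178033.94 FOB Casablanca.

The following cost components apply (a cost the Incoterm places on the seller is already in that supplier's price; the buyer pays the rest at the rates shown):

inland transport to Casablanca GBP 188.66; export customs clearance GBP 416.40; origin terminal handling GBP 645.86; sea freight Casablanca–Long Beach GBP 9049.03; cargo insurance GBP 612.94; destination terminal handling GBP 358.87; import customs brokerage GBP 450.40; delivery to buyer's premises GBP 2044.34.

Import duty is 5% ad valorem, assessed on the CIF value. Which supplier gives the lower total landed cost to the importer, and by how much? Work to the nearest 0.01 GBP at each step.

Supplier A (CFR):
CIF value = CFR price + insurance = 177155.09 + 612.94 = 177768.03
Import duty = 177768.03 × 5% = 8888.40
Buyer bears (A): 612.94 + 358.87 + 450.40 + 2044.34 = 3466.55
Landed cost (A) = invoice 177155.09 + 3466.55 + duty 8888.40 = 189510.04
Supplier B (FOB):
CIF value = FOB price + freight + insurance = 178033.94 + 9049.03 + 612.94 = 187695.91
Import duty = 187695.91 × 5% = 9384.80
Buyer bears (B): 9049.03 + 612.94 + 358.87 + 450.40 + 2044.34 = 12515.58
Landed cost (B) = invoice 178033.94 + 12515.58 + duty 9384.80 = 199934.32
Difference = |189510.04 − 199934.32| = 10424.28

Supplier A is cheaper by GBP 10424.28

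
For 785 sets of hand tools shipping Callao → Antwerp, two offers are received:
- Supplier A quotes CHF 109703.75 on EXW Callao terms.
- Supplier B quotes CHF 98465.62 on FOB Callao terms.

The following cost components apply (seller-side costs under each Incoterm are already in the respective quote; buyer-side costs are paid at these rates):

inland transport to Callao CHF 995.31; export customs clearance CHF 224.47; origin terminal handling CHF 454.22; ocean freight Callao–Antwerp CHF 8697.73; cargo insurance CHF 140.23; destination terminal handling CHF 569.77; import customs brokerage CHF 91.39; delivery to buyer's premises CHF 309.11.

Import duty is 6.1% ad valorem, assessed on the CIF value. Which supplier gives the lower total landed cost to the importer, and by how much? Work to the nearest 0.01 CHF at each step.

Supplier B is cheaper by CHF 13699.77

Supplier A (EXW):
CIF value = EXW price + inland to port + export clearance + origin terminal + freight + insurance = 109703.75 + 995.31 + 224.47 + 454.22 + 8697.73 + 140.23 = 120215.71
Import duty = 120215.71 × 6.1% = 7333.16
Buyer bears (A): 995.31 + 224.47 + 454.22 + 8697.73 + 140.23 + 569.77 + 91.39 + 309.11 = 11482.23
Landed cost (A) = invoice 109703.75 + 11482.23 + duty 7333.16 = 128519.14
Supplier B (FOB):
CIF value = FOB price + freight + insurance = 98465.62 + 8697.73 + 140.23 = 107303.58
Import duty = 107303.58 × 6.1% = 6545.52
Buyer bears (B): 8697.73 + 140.23 + 569.77 + 91.39 + 309.11 = 9808.23
Landed cost (B) = invoice 98465.62 + 9808.23 + duty 6545.52 = 114819.37
Difference = |128519.14 − 114819.37| = 13699.77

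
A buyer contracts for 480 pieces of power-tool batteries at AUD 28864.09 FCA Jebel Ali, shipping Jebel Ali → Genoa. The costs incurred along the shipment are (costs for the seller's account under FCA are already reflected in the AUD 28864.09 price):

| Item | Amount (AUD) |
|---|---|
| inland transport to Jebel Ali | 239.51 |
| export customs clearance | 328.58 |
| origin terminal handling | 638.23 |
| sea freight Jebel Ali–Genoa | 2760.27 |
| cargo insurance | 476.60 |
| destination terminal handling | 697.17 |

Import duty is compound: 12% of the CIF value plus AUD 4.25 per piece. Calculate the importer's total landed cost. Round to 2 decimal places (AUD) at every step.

Total landed cost: AUD 39405.06

FCA: the seller delivers export-cleared goods to the carrier; the buyer bears costs from that point.
Already in the invoice (seller's account under FCA): inland to port, export clearance — exclude.
CIF value = FCA price + origin terminal + freight + insurance = 28864.09 + 638.23 + 2760.27 + 476.60 = 32739.19
Ad valorem component: 32739.19 × 12% = 3928.70
Specific component: 480 × 4.25 = 2040.00
Import duty = 3928.70 + 2040.00 = 5968.70
Buyer bears: origin terminal 638.23 + freight 2760.27 + insurance 476.60 + destination terminal 697.17 + duty 5968.70 = 10540.97
Landed cost = invoice 28864.09 + 10540.97 = 39405.06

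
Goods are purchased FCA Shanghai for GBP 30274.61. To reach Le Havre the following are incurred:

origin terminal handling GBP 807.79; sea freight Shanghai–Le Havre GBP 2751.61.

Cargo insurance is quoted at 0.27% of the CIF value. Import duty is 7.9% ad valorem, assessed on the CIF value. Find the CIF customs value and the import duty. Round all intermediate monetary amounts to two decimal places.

Let C be the CIF value. C = FCA price + pre-shipment costs + freight + 0.27% × C
C − 0.27% × C = 30274.61 + 807.79 + 2751.61
0.9973 × C = 33834.01
C = 33834.01 / 0.9973 = 33925.61
Insurance premium = 0.27% × 33925.61 = 91.60
Import duty = 33925.61 × 7.9% = 2680.12

CIF value: GBP 33925.61; import duty: GBP 2680.12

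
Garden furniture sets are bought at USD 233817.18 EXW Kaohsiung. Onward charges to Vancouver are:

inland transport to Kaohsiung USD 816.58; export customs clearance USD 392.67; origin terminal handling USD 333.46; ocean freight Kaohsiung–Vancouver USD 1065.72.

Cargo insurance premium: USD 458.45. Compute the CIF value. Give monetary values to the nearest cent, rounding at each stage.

CIF = EXW price + pre-shipment costs + freight + insurance
CIF = 233817.18 + 816.58 + 392.67 + 333.46 + 1065.72 + 458.45 = 236884.06

CIF value: USD 236884.06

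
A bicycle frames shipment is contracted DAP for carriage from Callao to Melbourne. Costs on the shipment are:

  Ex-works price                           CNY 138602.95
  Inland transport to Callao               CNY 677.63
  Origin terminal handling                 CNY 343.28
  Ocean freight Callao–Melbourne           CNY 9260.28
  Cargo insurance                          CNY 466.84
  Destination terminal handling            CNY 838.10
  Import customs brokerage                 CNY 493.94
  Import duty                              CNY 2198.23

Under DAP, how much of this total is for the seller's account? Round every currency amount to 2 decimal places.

DAP: the seller bears all costs to the named destination except import duty and clearance.
Seller's account: goods 138602.95 + inland to port 677.63 + origin terminal 343.28 + freight 9260.28 + insurance 466.84 + destination terminal 838.10 = 150189.08
Buyer's account: brokerage 493.94 + duty 2198.23 = 2692.17

Seller's account: CNY 150189.08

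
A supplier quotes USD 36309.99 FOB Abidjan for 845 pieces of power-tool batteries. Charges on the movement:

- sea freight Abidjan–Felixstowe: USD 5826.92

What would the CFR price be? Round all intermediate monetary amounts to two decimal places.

CFR price: USD 42136.91

From FOB to CFR, the seller additionally bears: freight.
CFR price = 36309.99 + 5826.92 = 42136.91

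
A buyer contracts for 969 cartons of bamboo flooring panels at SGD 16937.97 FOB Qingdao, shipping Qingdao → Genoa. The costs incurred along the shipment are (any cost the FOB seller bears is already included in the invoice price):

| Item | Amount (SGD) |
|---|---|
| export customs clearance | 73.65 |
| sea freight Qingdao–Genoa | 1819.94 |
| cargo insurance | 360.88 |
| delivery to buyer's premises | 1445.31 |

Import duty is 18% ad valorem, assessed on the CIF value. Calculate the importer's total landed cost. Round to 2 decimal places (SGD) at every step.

Total landed cost: SGD 24005.48

FOB: the seller bears costs until goods are on board at the origin port; the buyer bears freight, insurance and all costs thereafter.
Already in the invoice (seller's account under FOB): export clearance — exclude.
CIF value = FOB price + freight + insurance = 16937.97 + 1819.94 + 360.88 = 19118.79
Import duty = 19118.79 × 18% = 3441.38
Buyer bears: freight 1819.94 + insurance 360.88 + delivery 1445.31 + duty 3441.38 = 7067.51
Landed cost = invoice 16937.97 + 7067.51 = 24005.48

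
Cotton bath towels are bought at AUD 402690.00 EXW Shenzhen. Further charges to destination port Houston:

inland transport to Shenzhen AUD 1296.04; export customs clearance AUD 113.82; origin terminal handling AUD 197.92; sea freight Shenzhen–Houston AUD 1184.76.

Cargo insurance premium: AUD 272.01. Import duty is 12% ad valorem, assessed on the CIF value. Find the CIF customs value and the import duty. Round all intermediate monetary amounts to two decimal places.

CIF value: AUD 405754.55; import duty: AUD 48690.55

CIF = EXW price + pre-shipment costs + freight + insurance
CIF = 402690.00 + 1296.04 + 113.82 + 197.92 + 1184.76 + 272.01 = 405754.55
Import duty = 405754.55 × 12% = 48690.55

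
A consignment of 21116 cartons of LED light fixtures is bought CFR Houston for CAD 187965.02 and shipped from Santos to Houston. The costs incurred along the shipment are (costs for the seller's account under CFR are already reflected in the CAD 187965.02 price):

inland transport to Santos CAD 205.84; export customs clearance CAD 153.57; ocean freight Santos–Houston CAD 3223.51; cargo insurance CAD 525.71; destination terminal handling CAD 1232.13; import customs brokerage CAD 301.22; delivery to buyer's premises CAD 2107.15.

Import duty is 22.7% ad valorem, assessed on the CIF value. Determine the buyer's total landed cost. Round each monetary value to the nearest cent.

CFR: the seller pays costs through ocean freight to the destination port, but not insurance.
Already in the invoice (seller's account under CFR): inland to port, export clearance, freight — exclude.
CIF value = CFR price + insurance = 187965.02 + 525.71 = 188490.73
Import duty = 188490.73 × 22.7% = 42787.40
Buyer bears: insurance 525.71 + destination terminal 1232.13 + brokerage 301.22 + delivery 2107.15 + duty 42787.40 = 46953.61
Landed cost = invoice 187965.02 + 46953.61 = 234918.63

Total landed cost: CAD 234918.63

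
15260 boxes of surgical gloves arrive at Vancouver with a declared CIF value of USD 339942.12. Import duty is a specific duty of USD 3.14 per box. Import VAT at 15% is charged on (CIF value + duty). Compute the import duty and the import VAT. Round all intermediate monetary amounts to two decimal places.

Import duty: USD 47916.40; import VAT: USD 58178.78

Import duty = 15260 × 3.14 = 47916.40
VAT base = CIF + duty = 339942.12 + 47916.40 = 387858.52
Import VAT = 387858.52 × 15% = 58178.78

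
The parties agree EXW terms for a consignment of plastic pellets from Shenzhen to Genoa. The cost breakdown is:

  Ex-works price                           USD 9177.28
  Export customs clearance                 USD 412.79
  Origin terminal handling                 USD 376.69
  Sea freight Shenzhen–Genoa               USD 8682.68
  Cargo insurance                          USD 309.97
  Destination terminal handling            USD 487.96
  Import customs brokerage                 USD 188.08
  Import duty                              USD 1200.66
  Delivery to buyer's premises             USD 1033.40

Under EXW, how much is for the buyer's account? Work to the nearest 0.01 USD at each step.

EXW: the seller makes goods available at their premises; the buyer bears all onward costs.
Seller's account: goods 9177.28 = 9177.28
Buyer's account: export clearance 412.79 + origin terminal 376.69 + freight 8682.68 + insurance 309.97 + destination terminal 487.96 + brokerage 188.08 + duty 1200.66 + delivery 1033.40 = 12692.23

Buyer's account: USD 12692.23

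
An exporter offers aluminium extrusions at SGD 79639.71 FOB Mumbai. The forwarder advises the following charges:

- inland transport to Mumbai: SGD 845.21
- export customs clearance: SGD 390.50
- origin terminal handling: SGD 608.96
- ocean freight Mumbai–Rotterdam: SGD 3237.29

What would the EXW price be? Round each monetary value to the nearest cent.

Not relevant to the conversion: freight — on the buyer under both terms; not part of either seller's price.
From FOB to EXW, the seller no longer bears: inland to port, export clearance, origin terminal.
EXW price = 79639.71 − 845.21 − 390.50 − 608.96 = 77795.04

EXW price: SGD 77795.04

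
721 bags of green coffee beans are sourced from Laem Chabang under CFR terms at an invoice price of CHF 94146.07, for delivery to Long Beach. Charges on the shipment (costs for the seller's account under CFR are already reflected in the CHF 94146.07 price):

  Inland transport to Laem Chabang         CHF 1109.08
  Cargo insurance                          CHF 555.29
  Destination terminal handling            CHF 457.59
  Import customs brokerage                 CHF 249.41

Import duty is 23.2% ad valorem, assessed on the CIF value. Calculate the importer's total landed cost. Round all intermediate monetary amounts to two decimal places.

Total landed cost: CHF 117379.08

CFR: the seller pays costs through ocean freight to the destination port, but not insurance.
Already in the invoice (seller's account under CFR): inland to port — exclude.
CIF value = CFR price + insurance = 94146.07 + 555.29 = 94701.36
Import duty = 94701.36 × 23.2% = 21970.72
Buyer bears: insurance 555.29 + destination terminal 457.59 + brokerage 249.41 + duty 21970.72 = 23233.01
Landed cost = invoice 94146.07 + 23233.01 = 117379.08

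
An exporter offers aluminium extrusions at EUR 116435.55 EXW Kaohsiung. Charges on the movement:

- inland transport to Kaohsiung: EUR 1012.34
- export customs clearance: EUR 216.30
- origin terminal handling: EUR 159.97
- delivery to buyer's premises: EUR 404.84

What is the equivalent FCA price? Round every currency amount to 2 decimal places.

FCA price: EUR 117664.19

Not relevant to the conversion: delivery, origin terminal — on the buyer under both terms; not part of either seller's price.
From EXW to FCA, the seller additionally bears: inland to port, export clearance.
FCA price = 116435.55 + 1012.34 + 216.30 = 117664.19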